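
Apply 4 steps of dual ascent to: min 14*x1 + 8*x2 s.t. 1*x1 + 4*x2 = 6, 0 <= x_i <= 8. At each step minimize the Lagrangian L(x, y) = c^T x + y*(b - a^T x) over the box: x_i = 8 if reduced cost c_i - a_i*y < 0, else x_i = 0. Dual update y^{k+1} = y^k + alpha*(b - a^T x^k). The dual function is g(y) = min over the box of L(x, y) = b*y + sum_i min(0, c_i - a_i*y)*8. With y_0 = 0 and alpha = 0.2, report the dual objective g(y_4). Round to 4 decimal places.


Dual ascent for LP: min 14*x1 + 8*x2, 1*x1 + 4*x2 = 6, 0 <= x_i <= 8
Step 1: y^k = 0.0, reduced costs: (14.0, 8.0)
  x^k = (0.0, 0.0), subgradient = b - a^T x = 6.0
  y^{k+1} = 0.0 + 0.2*6.0 = 1.2
Step 2: y^k = 1.2, reduced costs: (12.8, 3.2)
  x^k = (0.0, 0.0), subgradient = b - a^T x = 6.0
  y^{k+1} = 1.2 + 0.2*6.0 = 2.4
Step 3: y^k = 2.4, reduced costs: (11.6, -1.6)
  x^k = (0.0, 8.0), subgradient = b - a^T x = -26.0
  y^{k+1} = 2.4 + 0.2*-26.0 = -2.8
Step 4: y^k = -2.8, reduced costs: (16.8, 19.2)
  x^k = (0.0, 0.0), subgradient = b - a^T x = 6.0
  y^{k+1} = -2.8 + 0.2*6.0 = -1.6
Dual objective at y_4 = -1.6: reduced costs (15.6, 14.4), box minimizer x = (0.0, 0.0)
g(y_4) = b*y + (c1 - a1*y)*x1 + (c2 - a2*y)*x2 = 6*(-1.6) + 15.6*0.0 + 14.4*0.0 = -9.6 + 0.0 + 0.0 = -9.6


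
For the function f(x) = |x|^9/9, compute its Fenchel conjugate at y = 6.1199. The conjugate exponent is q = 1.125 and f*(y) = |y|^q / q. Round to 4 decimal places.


The conjugate exponent q satisfies 1/p + 1/q = 1.
p = 9, so q = 9/(9 - 1) = 1.125
|y|^q = 6.1199^1.125 = 7.6752
f*(6.1199) = 7.6752 / 1.125 = 6.8224


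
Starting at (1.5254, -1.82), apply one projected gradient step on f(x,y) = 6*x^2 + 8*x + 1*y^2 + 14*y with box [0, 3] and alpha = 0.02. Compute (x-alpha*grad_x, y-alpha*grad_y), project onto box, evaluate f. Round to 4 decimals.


Step 1: Compute gradient at (1.5254, -1.82).
grad_x = 2*6*1.5254 + 8 = 26.3048
grad_y = 2*1*-1.82 + 14 = 10.36
Step 2: Gradient step.
x_raw = 1.5254 - 0.02*26.3048 = 0.9993
y_raw = -1.82 - 0.02*10.36 = -2.0272
Step 3: Project onto [0, 3].
x_proj = clip(0.9993) = 0.9993
y_proj = clip(-2.0272) = 0.0
Step 4: Evaluate f.
f(0.9993, 0.0) = 13.9861


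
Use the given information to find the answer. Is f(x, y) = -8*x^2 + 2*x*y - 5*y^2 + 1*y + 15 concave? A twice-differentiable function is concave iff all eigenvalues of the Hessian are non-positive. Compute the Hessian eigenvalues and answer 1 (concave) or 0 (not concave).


The Hessian of f(x,y) = -8*x^2 + 2*x*y - 5*y^2 + 1*y + 15 is:
H = [[-16, 2], [2, -10]]
Trace = -16 - 10 = -26
Determinant = -16*-10 - (2)^2 = 156
Discriminant = (-26)^2 - 4*156 = 52.0
Eigenvalues: lambda_1 = -16.6056, lambda_2 = -9.3944
The function is concave.

1


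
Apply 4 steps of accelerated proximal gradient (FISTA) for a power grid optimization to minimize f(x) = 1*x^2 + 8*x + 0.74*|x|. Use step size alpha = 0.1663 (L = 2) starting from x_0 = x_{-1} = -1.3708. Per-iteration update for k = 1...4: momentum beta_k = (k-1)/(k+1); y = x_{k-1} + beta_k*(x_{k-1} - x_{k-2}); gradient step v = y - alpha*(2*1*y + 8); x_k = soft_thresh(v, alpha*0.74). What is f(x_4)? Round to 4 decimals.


FISTA on f(x) = 1*x^2 + 8*x + 0.74*|x|
L = 2, alpha = 0.1663
Iteration 1: beta = 0.0, y = -1.3708 + 0.0*(-1.3708 + 1.3708) = -1.3708
  grad(y) = 5.2584, v = y - alpha*grad = -2.2453
  prox(v) = soft_thresh(-2.2453, 0.1231) = -2.1222
Iteration 2: beta = 0.3333, y = -2.1222 + 0.3333*(-2.1222 + 1.3708) = -2.3727
  grad(y) = 3.2546, v = y - alpha*grad = -2.9139
  prox(v) = soft_thresh(-2.9139, 0.1231) = -2.7909
Iteration 3: beta = 0.5, y = -2.7909 + 0.5*(-2.7909 + 2.1222) = -3.1252
  grad(y) = 1.7496, v = y - alpha*grad = -3.4162
  prox(v) = soft_thresh(-3.4162, 0.1231) = -3.2931
Iteration 4: beta = 0.6, y = -3.2931 + 0.6*(-3.2931 + 2.7909) = -3.5944
  grad(y) = 0.8111, v = y - alpha*grad = -3.7293
  prox(v) = soft_thresh(-3.7293, 0.1231) = -3.6063
f(x_4) = 1*(-3.6063)^2 + 8*(-3.6063) + 0.74*|-3.6063| = -13.1763


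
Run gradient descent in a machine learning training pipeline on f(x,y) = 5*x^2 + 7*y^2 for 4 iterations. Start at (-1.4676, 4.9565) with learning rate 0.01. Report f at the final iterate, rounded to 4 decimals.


Gradient descent on f(x,y) = 5*x^2 + 7*y^2.
Starting point: (-1.4676, 4.9565), alpha = 0.01
Step 1: grad_x = 2*5*-1.4676 = -14.676, grad_y = 2*7*4.9565 = 69.391
  x_1 = -1.4676 - 0.01*-14.676 = -1.3208
  y_1 = 4.9565 - 0.01*69.391 = 4.2626
Step 2: grad_x = 2*5*-1.3208 = -13.2084, grad_y = 2*7*4.2626 = 59.6763
  x_2 = -1.3208 - 0.01*-13.2084 = -1.1888
  y_2 = 4.2626 - 0.01*59.6763 = 3.6658
Step 3: grad_x = 2*5*-1.1888 = -11.8876, grad_y = 2*7*3.6658 = 51.3216
  x_3 = -1.1888 - 0.01*-11.8876 = -1.0699
  y_3 = 3.6658 - 0.01*51.3216 = 3.1526
Step 4: grad_x = 2*5*-1.0699 = -10.6988, grad_y = 2*7*3.1526 = 44.1366
  x_4 = -1.0699 - 0.01*-10.6988 = -0.9629
  y_4 = 3.1526 - 0.01*44.1366 = 2.7112
f(-0.9629, 2.7112) = 5*(-0.9629)^2 + 7*2.7112^2 = 56.0918


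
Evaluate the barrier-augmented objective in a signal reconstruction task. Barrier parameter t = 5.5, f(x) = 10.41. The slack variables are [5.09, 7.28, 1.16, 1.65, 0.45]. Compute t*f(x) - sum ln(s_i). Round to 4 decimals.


Step 1: Compute log-barrier.
ln values: [1.6273, 1.9851, 0.1484, 0.5008, -0.7985]
phi = -(1.6273 + 1.9851 + 0.1484 + 0.5008 - 0.7985) = -3.4631
Step 2: Compute augmented objective.
t*f(x) = 5.5*10.41 = 57.255
Total = 57.255 - 3.4631 = 53.7919


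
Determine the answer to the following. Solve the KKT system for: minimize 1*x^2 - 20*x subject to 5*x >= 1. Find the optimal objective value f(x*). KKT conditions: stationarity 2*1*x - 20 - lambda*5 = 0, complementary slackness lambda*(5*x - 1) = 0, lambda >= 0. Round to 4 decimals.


Step 1: Try lambda = 0 (constraint inactive).
Stationarity: 2*1*x - 20 = 0
x* = 20/(2*1) = 10.0
Check constraint: 5*10.0 = 50.0 >= 1 -- satisfied.
Step 2: Compute optimal value.
f(x*) = 1*10.0^2 - 20*10.0 = -100.0


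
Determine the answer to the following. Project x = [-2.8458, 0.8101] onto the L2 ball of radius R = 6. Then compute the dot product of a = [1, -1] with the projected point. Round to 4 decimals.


Step 1: Compute ||x|| (intermediates to 6 decimals).
||x|| = sqrt((-2.8458)^2 + 0.8101^2) = 2.958858
Step 2: Project.
Since ||x|| <= R, proj = x (no scaling needed).
proj(x) = [-2.8458, 0.8101]
Step 3: Dot product.
a^T * proj(x) = 1*(-2.8458) - 1*0.8101 = -3.6559


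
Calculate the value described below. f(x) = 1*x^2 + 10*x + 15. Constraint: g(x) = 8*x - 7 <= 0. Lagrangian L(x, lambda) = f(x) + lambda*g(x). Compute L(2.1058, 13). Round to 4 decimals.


Step 1: Evaluate f(x).
f(2.1058) = 1*2.1058^2 + 10*2.1058 + 15 = 40.4924
Step 2: Evaluate g(x).
g(2.1058) = 8*2.1058 - 7 = 9.8464
Step 3: Compute Lagrangian.
L = 40.4924 + 13*9.8464 = 168.4956


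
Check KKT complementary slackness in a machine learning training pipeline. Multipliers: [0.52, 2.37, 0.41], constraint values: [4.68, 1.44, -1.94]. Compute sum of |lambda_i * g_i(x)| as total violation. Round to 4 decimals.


KKT complementary slackness check:
lambda_1 * g_1 = 0.52 * 4.68 = 2.4336
lambda_2 * g_2 = 2.37 * 1.44 = 3.4128
lambda_3 * g_3 = 0.41 * -1.94 = -0.7954
Total violation = 2.4336 + 3.4128 + 0.7954 = 6.6418


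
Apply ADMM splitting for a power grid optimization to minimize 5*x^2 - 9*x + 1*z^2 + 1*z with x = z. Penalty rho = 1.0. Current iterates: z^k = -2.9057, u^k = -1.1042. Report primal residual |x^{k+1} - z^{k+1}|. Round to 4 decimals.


ADMM iteration with rho = 1.0, z^k = -2.9057, u^k = -1.1042
Step 1: x-update.
Minimize 5*x^2 - 9*x + (1.0/2)*(x + 2.9057 - 1.1042)^2
FOC: (2*5 + 1.0)*x = 9 + 1.0*(-2.9057 + 1.1042)
x^{k+1} = 0.6544
Step 2: z-update.
Minimize 1*z^2 + 1*z + (1.0/2)*(0.6544 - z - 1.1042)^2
FOC: (2*1 + 1.0)*z = -1 + 1.0*(0.6544 - 1.1042)
z^{k+1} = -0.4833
Step 3: u-update.
u^{k+1} = -1.1042 + 0.6544 + 0.4833 = 0.0335
Step 4: Primal residual = |0.6544 + 0.4833| = 1.1377


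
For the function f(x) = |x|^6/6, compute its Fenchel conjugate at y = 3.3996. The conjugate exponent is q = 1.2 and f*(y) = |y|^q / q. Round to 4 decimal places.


The conjugate exponent q satisfies 1/p + 1/q = 1.
p = 6, so q = 6/(6 - 1) = 1.2
|y|^q = 3.3996^1.2 = 4.3422
f*(3.3996) = 4.3422 / 1.2 = 3.6185


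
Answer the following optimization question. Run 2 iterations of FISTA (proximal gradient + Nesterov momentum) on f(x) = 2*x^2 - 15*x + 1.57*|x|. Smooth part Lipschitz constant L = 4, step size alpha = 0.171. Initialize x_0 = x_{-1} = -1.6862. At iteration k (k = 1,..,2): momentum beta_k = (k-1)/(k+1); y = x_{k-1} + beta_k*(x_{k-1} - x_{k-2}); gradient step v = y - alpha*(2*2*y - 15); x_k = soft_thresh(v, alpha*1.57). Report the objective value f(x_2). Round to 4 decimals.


FISTA on f(x) = 2*x^2 - 15*x + 1.57*|x|
L = 4, alpha = 0.171
Iteration 1: beta = 0.0, y = -1.6862 + 0.0*(-1.6862 + 1.6862) = -1.6862
  grad(y) = -21.7448, v = y - alpha*grad = 2.0322
  prox(v) = soft_thresh(2.0322, 0.2685) = 1.7637
Iteration 2: beta = 0.3333, y = 1.7637 + 0.3333*(1.7637 + 1.6862) = 2.9137
  grad(y) = -3.3454, v = y - alpha*grad = 3.4857
  prox(v) = soft_thresh(3.4857, 0.2685) = 3.2172
f(x_2) = 2*3.2172^2 - 15*3.2172 + 1.57*|3.2172| = -22.5063


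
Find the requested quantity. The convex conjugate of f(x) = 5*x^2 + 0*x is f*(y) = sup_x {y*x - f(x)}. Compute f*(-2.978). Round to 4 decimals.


f*(y) = sup_x {y*x - a*x^2 - b*x} = sup_x {(y-b)*x - a*x^2}
FOC: (y - b) - 2a*x = 0 => x* = (y - b)/(2a)
x* = (-2.978 - 0)/(2*5) = -0.2978
f*(-2.978) = (y-b)^2/(4a) = (-2.978 - 0)^2/(4*5)
= 8.8685/20 = 0.4434


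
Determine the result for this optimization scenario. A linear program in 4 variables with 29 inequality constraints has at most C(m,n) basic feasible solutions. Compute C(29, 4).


Each vertex corresponds to some choice of n active constraints out of m, so the number of vertices is at most C(m, n) = m! / (n!(m-n)!).
m = 29, n = 4
Numerator: 29 * 28 * 27 * 26
Denominator: 4! = 24
C(29, 4) = 23751


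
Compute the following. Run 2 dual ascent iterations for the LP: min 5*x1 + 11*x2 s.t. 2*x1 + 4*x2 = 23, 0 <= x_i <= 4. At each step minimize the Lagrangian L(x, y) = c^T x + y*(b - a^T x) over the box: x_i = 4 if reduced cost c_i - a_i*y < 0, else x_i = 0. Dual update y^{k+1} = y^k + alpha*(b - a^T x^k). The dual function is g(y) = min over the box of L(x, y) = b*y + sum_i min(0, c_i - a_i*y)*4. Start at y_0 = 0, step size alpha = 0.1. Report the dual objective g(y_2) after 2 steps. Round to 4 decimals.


Dual ascent for LP: min 5*x1 + 11*x2, 2*x1 + 4*x2 = 23, 0 <= x_i <= 4
Step 1: y^k = 0.0, reduced costs: (5.0, 11.0)
  x^k = (0.0, 0.0), subgradient = b - a^T x = 23.0
  y^{k+1} = 0.0 + 0.1*23.0 = 2.3
Step 2: y^k = 2.3, reduced costs: (0.4, 1.8)
  x^k = (0.0, 0.0), subgradient = b - a^T x = 23.0
  y^{k+1} = 2.3 + 0.1*23.0 = 4.6
Dual objective at y_2 = 4.6: reduced costs (-4.2, -7.4), box minimizer x = (4.0, 4.0)
g(y_2) = b*y + (c1 - a1*y)*x1 + (c2 - a2*y)*x2 = 23*4.6 + (-4.2)*4.0 + (-7.4)*4.0 = 105.8 - 16.8 - 29.6 = 59.4


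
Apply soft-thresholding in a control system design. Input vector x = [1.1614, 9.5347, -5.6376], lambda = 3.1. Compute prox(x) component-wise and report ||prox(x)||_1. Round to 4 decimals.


Soft-thresholding with lambda = 3.1:
prox(1.1614) = sign(1.1614)*max(|1.1614| - 3.1, 0) = 0.0
prox(9.5347) = sign(9.5347)*max(|9.5347| - 3.1, 0) = 6.4347
prox(-5.6376) = sign(-5.6376)*max(|-5.6376| - 3.1, 0) = -2.5376
prox(x) = [0.0, 6.4347, -2.5376]
||prox(x)||_1 = 0.0 + 6.4347 + 2.5376 = 8.9723


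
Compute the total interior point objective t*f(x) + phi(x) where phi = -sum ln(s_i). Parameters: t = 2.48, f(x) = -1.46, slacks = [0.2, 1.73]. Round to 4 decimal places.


Step 1: Compute log-barrier.
ln values: [-1.6094, 0.5481]
phi = -(-1.6094 + 0.5481) = 1.0613
Step 2: Compute augmented objective.
t*f(x) = 2.48*-1.46 = -3.6208
Total = -3.6208 + 1.0613 = -2.5595


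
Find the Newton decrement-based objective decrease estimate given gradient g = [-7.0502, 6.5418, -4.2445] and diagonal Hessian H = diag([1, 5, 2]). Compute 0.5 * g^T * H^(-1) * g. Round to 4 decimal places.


Step 1: H is diagonal, so H^(-1) * g = [-7.0502, 1.3084, -2.1223].
Step 2: g^T H^(-1) g = sum_i g_i^2 / H_ii
  = (-7.0502)^2/1 + (6.5418)^2/5 + (-4.2445)^2/2
  = 49.7053 + 8.559 + 9.0079 = 67.2722
Step 3: Objective decrease = 0.5 * g^T H^(-1) g = 33.6361


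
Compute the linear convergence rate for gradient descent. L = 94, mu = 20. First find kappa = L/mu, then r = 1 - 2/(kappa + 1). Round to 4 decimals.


Step 1: Compute the condition number.
kappa = L/mu = 94/20 = 4.7
Step 2: Compute the convergence rate.
r = 1 - 2/(kappa + 1) = 1 - 2*mu/(L + mu) = (L - mu)/(L + mu) = 74/114 = 0.6491


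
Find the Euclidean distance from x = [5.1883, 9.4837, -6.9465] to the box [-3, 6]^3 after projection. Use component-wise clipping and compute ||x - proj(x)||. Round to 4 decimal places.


Project each component onto [-3, 6].
clip(5.1883) = 5.1883, clip(9.4837) = 6.0, clip(-6.9465) = -3.0
Projection = [5.1883, 6.0, -3.0]
Squared diffs: [0.0, 12.1362, 15.5749]
Distance = sqrt(27.7111) = 5.2641


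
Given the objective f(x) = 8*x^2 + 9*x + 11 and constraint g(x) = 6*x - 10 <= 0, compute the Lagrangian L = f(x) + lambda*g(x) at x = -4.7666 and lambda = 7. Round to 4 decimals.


Step 1: Evaluate f(x).
f(-4.7666) = 8*(-4.7666)^2 + 9*(-4.7666) + 11 = 149.8644
Step 2: Evaluate g(x).
g(-4.7666) = 6*-4.7666 - 10 = -38.5996
Step 3: Compute Lagrangian.
L = 149.8644 + 7*-38.5996 = -120.3328


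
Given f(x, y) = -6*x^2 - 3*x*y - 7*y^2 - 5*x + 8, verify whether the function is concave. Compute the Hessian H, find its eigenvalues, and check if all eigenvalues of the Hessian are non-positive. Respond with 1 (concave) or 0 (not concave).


The Hessian of f(x,y) = -6*x^2 - 3*x*y - 7*y^2 - 5*x + 8 is:
H = [[-12, -3], [-3, -14]]
Trace = -12 - 14 = -26
Determinant = -12*-14 - (-3)^2 = 159
Discriminant = (-26)^2 - 4*159 = 40.0
Eigenvalues: lambda_1 = -16.1623, lambda_2 = -9.8377
The function is concave.

1


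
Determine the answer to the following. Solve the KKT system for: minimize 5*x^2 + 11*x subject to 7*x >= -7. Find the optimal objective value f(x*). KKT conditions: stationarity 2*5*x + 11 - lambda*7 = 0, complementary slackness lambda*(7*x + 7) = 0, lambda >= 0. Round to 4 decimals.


Step 1: Try lambda = 0 (constraint inactive).
x_unc = -11/(2*5) = -1.1
Check: 7*-1.1 = -7.7 < -7 -- violated!
Step 2: Constraint must be active: 7*x = -7
x* = -7/7 = -1.0
lambda = (2*5*(-1.0) + 11)/7 = 0.1429
Step 3: Compute optimal value.
f(x*) = 5*(-1.0)^2 + 11*(-1.0) = -6.0


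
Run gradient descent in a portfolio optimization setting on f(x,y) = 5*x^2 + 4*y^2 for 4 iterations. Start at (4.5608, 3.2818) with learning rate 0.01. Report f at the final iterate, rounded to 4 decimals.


Gradient descent on f(x,y) = 5*x^2 + 4*y^2.
Starting point: (4.5608, 3.2818), alpha = 0.01
Step 1: grad_x = 2*5*4.5608 = 45.608, grad_y = 2*4*3.2818 = 26.2544
  x_1 = 4.5608 - 0.01*45.608 = 4.1047
  y_1 = 3.2818 - 0.01*26.2544 = 3.0193
Step 2: grad_x = 2*5*4.1047 = 41.0472, grad_y = 2*4*3.0193 = 24.154
  x_2 = 4.1047 - 0.01*41.0472 = 3.6942
  y_2 = 3.0193 - 0.01*24.154 = 2.7777
Step 3: grad_x = 2*5*3.6942 = 36.9425, grad_y = 2*4*2.7777 = 22.2217
  x_3 = 3.6942 - 0.01*36.9425 = 3.3248
  y_3 = 2.7777 - 0.01*22.2217 = 2.5555
Step 4: grad_x = 2*5*3.3248 = 33.2482, grad_y = 2*4*2.5555 = 20.444
  x_4 = 3.3248 - 0.01*33.2482 = 2.9923
  y_4 = 2.5555 - 0.01*20.444 = 2.3511
f(2.9923, 2.3511) = 5*2.9923^2 + 4*2.3511^2 = 66.8804


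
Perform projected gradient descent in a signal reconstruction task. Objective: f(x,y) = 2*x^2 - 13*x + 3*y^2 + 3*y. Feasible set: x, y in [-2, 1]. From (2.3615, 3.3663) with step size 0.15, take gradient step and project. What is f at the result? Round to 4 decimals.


Step 1: Compute gradient at (2.3615, 3.3663).
grad_x = 2*2*2.3615 - 13 = -3.554
grad_y = 2*3*3.3663 + 3 = 23.1978
Step 2: Gradient step.
x_raw = 2.3615 - 0.15*-3.554 = 2.8946
y_raw = 3.3663 - 0.15*23.1978 = -0.1134
Step 3: Project onto [-2, 1].
x_proj = clip(2.8946) = 1.0
y_proj = clip(-0.1134) = -0.1134
Step 4: Evaluate f.
f(1.0, -0.1134) = -11.3016


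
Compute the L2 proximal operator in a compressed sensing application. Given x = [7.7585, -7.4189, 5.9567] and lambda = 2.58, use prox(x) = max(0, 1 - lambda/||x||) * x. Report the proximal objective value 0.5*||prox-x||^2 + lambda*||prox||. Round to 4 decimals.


Step 1: Compute ||x||.
||x|| = 12.2767
Step 2: Compute scaling factor.
scale = max(0, 1 - 2.58/12.2767) = 0.7898
Step 3: prox(x) = [6.128, -5.8598, 4.7049]
||prox(x)|| = 9.6967
Step 4: Proximal objective.
0.5*||prox-x||^2 = 3.3282
lambda*||prox|| = 25.0175
Total = 28.3456


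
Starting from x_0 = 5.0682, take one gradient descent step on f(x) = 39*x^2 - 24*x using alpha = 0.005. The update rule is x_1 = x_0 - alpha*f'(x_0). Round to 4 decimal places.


We compute the gradient at x_0 and apply the update.
f'(x) = 78*x - 24
f'(5.0682) = 78*5.0682 - 24 = 371.3196
x_1 = 5.0682 - 0.005*371.3196 = 3.2116


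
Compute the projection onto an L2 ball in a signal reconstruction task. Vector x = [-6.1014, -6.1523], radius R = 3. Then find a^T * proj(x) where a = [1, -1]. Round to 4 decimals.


Step 1: Compute ||x|| (intermediates to 6 decimals).
||x|| = sqrt((-6.1014)^2 + (-6.1523)^2) = 8.664749
Step 2: Project.
Since ||x|| > R, scale = R/||x|| = 3/8.664749 = 0.34623, proj(x) = scale * x
proj(x) = [-2.112488, -2.130111]
Step 3: Dot product.
a^T * proj(x) = 1*(-2.112488) - 1*(-2.130111) = 0.0176


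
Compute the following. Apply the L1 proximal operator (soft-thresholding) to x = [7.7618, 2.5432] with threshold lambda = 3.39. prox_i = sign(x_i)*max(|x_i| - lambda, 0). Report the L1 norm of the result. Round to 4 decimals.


Soft-thresholding with lambda = 3.39:
prox(7.7618) = sign(7.7618)*max(|7.7618| - 3.39, 0) = 4.3718
prox(2.5432) = sign(2.5432)*max(|2.5432| - 3.39, 0) = 0.0
prox(x) = [4.3718, 0.0]
||prox(x)||_1 = 4.3718 + 0.0 = 4.3718


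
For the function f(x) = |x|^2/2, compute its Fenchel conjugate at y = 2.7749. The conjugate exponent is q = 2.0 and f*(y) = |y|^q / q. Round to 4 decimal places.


The conjugate exponent q satisfies 1/p + 1/q = 1.
p = 2, so q = 2/(2 - 1) = 2.0
|y|^q = 2.7749^2.0 = 7.7001
f*(2.7749) = 7.7001 / 2.0 = 3.85


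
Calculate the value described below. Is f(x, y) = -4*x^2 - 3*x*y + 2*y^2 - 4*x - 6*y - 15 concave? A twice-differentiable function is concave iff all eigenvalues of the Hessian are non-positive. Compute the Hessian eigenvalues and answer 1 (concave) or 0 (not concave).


The Hessian of f(x,y) = -4*x^2 - 3*x*y + 2*y^2 - 4*x - 6*y - 15 is:
H = [[-8, -3], [-3, 4]]
Trace = -8 + 4 = -4
Determinant = -8*4 - (-3)^2 = -41
Discriminant = (-4)^2 - 4*-41 = 180.0
Eigenvalues: lambda_1 = -8.7082, lambda_2 = 4.7082
The function is not concave.

0


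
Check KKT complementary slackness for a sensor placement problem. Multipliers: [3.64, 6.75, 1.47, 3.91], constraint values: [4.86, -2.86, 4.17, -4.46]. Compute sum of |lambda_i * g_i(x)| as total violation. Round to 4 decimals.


KKT complementary slackness check:
lambda_1 * g_1 = 3.64 * 4.86 = 17.6904
lambda_2 * g_2 = 6.75 * -2.86 = -19.305
lambda_3 * g_3 = 1.47 * 4.17 = 6.1299
lambda_4 * g_4 = 3.91 * -4.46 = -17.4386
Total violation = 17.6904 + 19.305 + 6.1299 + 17.4386 = 60.5639


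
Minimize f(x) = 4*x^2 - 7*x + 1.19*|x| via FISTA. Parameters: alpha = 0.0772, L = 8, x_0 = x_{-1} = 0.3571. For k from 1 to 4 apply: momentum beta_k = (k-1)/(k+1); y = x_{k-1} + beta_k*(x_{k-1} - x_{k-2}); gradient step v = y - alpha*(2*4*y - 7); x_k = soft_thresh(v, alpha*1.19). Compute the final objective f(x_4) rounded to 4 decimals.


FISTA on f(x) = 4*x^2 - 7*x + 1.19*|x|
L = 8, alpha = 0.0772
Iteration 1: beta = 0.0, y = 0.3571 + 0.0*(0.3571 - 0.3571) = 0.3571
  grad(y) = -4.1432, v = y - alpha*grad = 0.677
  prox(v) = soft_thresh(0.677, 0.0919) = 0.5851
Iteration 2: beta = 0.3333, y = 0.5851 + 0.3333*(0.5851 - 0.3571) = 0.6611
  grad(y) = -1.7113, v = y - alpha*grad = 0.7932
  prox(v) = soft_thresh(0.7932, 0.0919) = 0.7013
Iteration 3: beta = 0.5, y = 0.7013 + 0.5*(0.7013 - 0.5851) = 0.7595
  grad(y) = -0.9244, v = y - alpha*grad = 0.8308
  prox(v) = soft_thresh(0.8308, 0.0919) = 0.7389
Iteration 4: beta = 0.6, y = 0.7389 + 0.6*(0.7389 - 0.7013) = 0.7615
  grad(y) = -0.9079, v = y - alpha*grad = 0.8316
  prox(v) = soft_thresh(0.8316, 0.0919) = 0.7397
f(x_4) = 4*0.7397^2 - 7*0.7397 + 1.19*|0.7397| = -2.109


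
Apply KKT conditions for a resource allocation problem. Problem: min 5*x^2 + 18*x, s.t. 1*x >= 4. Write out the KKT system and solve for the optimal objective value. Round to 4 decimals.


Step 1: Try lambda = 0 (constraint inactive).
x_unc = -18/(2*5) = -1.8
Check: 1*-1.8 = -1.8 < 4 -- violated!
Step 2: Constraint must be active: 1*x = 4
x* = 4/1 = 4.0
lambda = (2*5*4.0 + 18)/1 = 58.0
Step 3: Compute optimal value.
f(x*) = 5*4.0^2 + 18*4.0 = 152.0


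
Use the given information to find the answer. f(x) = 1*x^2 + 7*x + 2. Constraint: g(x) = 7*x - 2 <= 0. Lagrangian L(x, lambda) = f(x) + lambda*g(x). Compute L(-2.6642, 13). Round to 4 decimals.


Step 1: Evaluate f(x).
f(-2.6642) = 1*(-2.6642)^2 + 7*(-2.6642) + 2 = -9.5514
Step 2: Evaluate g(x).
g(-2.6642) = 7*-2.6642 - 2 = -20.6494
Step 3: Compute Lagrangian.
L = -9.5514 + 13*-20.6494 = -277.9936


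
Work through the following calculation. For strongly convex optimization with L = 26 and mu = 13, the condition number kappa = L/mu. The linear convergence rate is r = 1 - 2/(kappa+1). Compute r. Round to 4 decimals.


Step 1: Compute the condition number.
kappa = L/mu = 26/13 = 2.0
Step 2: Compute the convergence rate.
r = 1 - 2/(kappa + 1) = 1 - 2*mu/(L + mu) = (L - mu)/(L + mu) = 13/39 = 0.3333


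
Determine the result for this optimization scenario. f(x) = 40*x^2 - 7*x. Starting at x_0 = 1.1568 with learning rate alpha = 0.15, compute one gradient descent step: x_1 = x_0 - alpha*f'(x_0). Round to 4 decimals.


We compute the gradient at x_0 and apply the update.
f'(x) = 80*x - 7
f'(1.1568) = 80*1.1568 - 7 = 85.544
x_1 = 1.1568 - 0.15*85.544 = -11.6748


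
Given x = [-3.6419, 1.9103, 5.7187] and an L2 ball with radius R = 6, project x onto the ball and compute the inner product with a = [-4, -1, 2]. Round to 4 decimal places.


Step 1: Compute ||x|| (intermediates to 6 decimals).
||x|| = sqrt((-3.6419)^2 + 1.9103^2 + 5.7187^2) = 7.043878
Step 2: Project.
Since ||x|| > R, scale = R/||x|| = 6/7.043878 = 0.851804, proj(x) = scale * x
proj(x) = [-3.102185, 1.627201, 4.871212]
Step 3: Dot product.
a^T * proj(x) = -4*(-3.102185) - 1*1.627201 + 2*4.871212 = 20.524


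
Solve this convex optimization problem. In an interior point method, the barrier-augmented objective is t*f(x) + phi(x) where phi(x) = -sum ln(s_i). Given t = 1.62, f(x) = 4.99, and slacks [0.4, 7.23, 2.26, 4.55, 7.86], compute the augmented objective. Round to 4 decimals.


Step 1: Compute log-barrier.
ln values: [-0.9163, 1.9782, 0.8154, 1.5151, 2.0618]
phi = -(-0.9163 + 1.9782 + 0.8154 + 1.5151 + 2.0618) = -5.4542
Step 2: Compute augmented objective.
t*f(x) = 1.62*4.99 = 8.0838
Total = 8.0838 - 5.4542 = 2.6296


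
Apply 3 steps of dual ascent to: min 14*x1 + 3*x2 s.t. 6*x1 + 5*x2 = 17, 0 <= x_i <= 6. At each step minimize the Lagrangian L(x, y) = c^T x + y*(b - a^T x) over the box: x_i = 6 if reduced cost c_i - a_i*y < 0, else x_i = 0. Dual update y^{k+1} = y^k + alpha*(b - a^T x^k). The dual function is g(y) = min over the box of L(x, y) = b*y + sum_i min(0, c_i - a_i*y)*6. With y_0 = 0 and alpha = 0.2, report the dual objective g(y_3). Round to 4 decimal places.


Dual ascent for LP: min 14*x1 + 3*x2, 6*x1 + 5*x2 = 17, 0 <= x_i <= 6
Step 1: y^k = 0.0, reduced costs: (14.0, 3.0)
  x^k = (0.0, 0.0), subgradient = b - a^T x = 17.0
  y^{k+1} = 0.0 + 0.2*17.0 = 3.4
Step 2: y^k = 3.4, reduced costs: (-6.4, -14.0)
  x^k = (6.0, 6.0), subgradient = b - a^T x = -49.0
  y^{k+1} = 3.4 + 0.2*-49.0 = -6.4
Step 3: y^k = -6.4, reduced costs: (52.4, 35.0)
  x^k = (0.0, 0.0), subgradient = b - a^T x = 17.0
  y^{k+1} = -6.4 + 0.2*17.0 = -3.0
Dual objective at y_3 = -3.0: reduced costs (32.0, 18.0), box minimizer x = (0.0, 0.0)
g(y_3) = b*y + (c1 - a1*y)*x1 + (c2 - a2*y)*x2 = 17*(-3.0) + 32.0*0.0 + 18.0*0.0 = -51.0 + 0.0 + 0.0 = -51.0


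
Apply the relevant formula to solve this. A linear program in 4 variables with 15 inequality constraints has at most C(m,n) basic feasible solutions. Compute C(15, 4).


Each vertex corresponds to some choice of n active constraints out of m, so the number of vertices is at most C(m, n) = m! / (n!(m-n)!).
m = 15, n = 4
Numerator: 15 * 14 * 13 * 12
Denominator: 4! = 24
C(15, 4) = 1365


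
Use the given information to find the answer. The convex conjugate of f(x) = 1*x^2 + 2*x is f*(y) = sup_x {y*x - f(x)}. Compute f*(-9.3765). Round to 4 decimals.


f*(y) = sup_x {y*x - a*x^2 - b*x} = sup_x {(y-b)*x - a*x^2}
FOC: (y - b) - 2a*x = 0 => x* = (y - b)/(2a)
x* = (-9.3765 - 2)/(2*1) = -5.6883
f*(-9.3765) = (y-b)^2/(4a) = (-9.3765 - 2)^2/(4*1)
= 129.4248/4 = 32.3562


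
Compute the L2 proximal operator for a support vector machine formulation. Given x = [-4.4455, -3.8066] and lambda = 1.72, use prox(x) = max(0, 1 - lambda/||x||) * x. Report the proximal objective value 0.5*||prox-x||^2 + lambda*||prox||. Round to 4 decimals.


Step 1: Compute ||x||.
||x|| = 5.8526
Step 2: Compute scaling factor.
scale = max(0, 1 - 1.72/5.8526) = 0.7061
Step 3: prox(x) = [-3.139, -2.6879]
||prox(x)|| = 4.1326
Step 4: Proximal objective.
0.5*||prox-x||^2 = 1.4792
lambda*||prox|| = 7.1081
Total = 8.5872


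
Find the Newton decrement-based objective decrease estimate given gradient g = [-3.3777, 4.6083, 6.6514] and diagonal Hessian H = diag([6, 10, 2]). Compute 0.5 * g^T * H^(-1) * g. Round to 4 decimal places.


Step 1: H is diagonal, so H^(-1) * g = [-0.563, 0.4608, 3.3257].
Step 2: g^T H^(-1) g = sum_i g_i^2 / H_ii
  = (-3.3777)^2/6 + (4.6083)^2/10 + (6.6514)^2/2
  = 1.9015 + 2.1236 + 22.1206 = 26.1457
Step 3: Objective decrease = 0.5 * g^T H^(-1) g = 13.0728


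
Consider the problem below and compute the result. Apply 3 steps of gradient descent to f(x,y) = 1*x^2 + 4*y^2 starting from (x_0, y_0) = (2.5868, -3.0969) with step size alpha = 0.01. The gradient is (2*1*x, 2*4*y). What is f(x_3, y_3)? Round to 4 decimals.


Gradient descent on f(x,y) = 1*x^2 + 4*y^2.
Starting point: (2.5868, -3.0969), alpha = 0.01
Step 1: grad_x = 2*1*2.5868 = 5.1736, grad_y = 2*4*-3.0969 = -24.7752
  x_1 = 2.5868 - 0.01*5.1736 = 2.5351
  y_1 = -3.0969 - 0.01*-24.7752 = -2.8491
Step 2: grad_x = 2*1*2.5351 = 5.0701, grad_y = 2*4*-2.8491 = -22.7932
  x_2 = 2.5351 - 0.01*5.0701 = 2.4844
  y_2 = -2.8491 - 0.01*-22.7932 = -2.6212
Step 3: grad_x = 2*1*2.4844 = 4.9687, grad_y = 2*4*-2.6212 = -20.9697
  x_3 = 2.4844 - 0.01*4.9687 = 2.4347
  y_3 = -2.6212 - 0.01*-20.9697 = -2.4115
f(2.4347, -2.4115) = 1*2.4347^2 + 4*(-2.4115)^2 = 29.1893


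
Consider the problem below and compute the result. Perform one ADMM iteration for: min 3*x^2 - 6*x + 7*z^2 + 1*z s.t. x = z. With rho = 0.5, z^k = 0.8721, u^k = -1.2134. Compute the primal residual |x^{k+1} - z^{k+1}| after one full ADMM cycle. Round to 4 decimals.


ADMM iteration with rho = 0.5, z^k = 0.8721, u^k = -1.2134
Step 1: x-update.
Minimize 3*x^2 - 6*x + (0.5/2)*(x - 0.8721 - 1.2134)^2
FOC: (2*3 + 0.5)*x = 6 + 0.5*(0.8721 + 1.2134)
x^{k+1} = 1.0835
Step 2: z-update.
Minimize 7*z^2 + 1*z + (0.5/2)*(1.0835 - z - 1.2134)^2
FOC: (2*7 + 0.5)*z = -1 + 0.5*(1.0835 - 1.2134)
z^{k+1} = -0.0734
Step 3: u-update.
u^{k+1} = -1.2134 + 1.0835 + 0.0734 = -0.0565
Step 4: Primal residual = |1.0835 + 0.0734| = 1.1569


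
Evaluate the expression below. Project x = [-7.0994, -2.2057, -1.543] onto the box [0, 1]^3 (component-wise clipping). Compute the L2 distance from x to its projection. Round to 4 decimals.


Project each component onto [0, 1].
clip(-7.0994) = 0.0, clip(-2.2057) = 0.0, clip(-1.543) = 0.0
Projection = [0.0, 0.0, 0.0]
Squared diffs: [50.4015, 4.8651, 2.3808]
Distance = sqrt(57.6474) = 7.5926


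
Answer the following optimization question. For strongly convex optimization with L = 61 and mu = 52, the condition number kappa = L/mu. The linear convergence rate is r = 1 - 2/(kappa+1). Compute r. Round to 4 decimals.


Step 1: Compute the condition number.
kappa = L/mu = 61/52 = 1.1731
Step 2: Compute the convergence rate.
r = 1 - 2/(kappa + 1) = 1 - 2*mu/(L + mu) = (L - mu)/(L + mu) = 9/113 = 0.0796


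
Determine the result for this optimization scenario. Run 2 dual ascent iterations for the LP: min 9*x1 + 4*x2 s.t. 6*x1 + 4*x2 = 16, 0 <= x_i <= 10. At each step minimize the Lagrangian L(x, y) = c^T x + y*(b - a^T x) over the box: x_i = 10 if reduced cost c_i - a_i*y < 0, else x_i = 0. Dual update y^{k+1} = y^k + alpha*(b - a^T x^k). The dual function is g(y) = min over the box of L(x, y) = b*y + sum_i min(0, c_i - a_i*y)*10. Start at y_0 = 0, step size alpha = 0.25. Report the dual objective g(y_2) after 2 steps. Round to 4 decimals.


Dual ascent for LP: min 9*x1 + 4*x2, 6*x1 + 4*x2 = 16, 0 <= x_i <= 10
Step 1: y^k = 0.0, reduced costs: (9.0, 4.0)
  x^k = (0.0, 0.0), subgradient = b - a^T x = 16.0
  y^{k+1} = 0.0 + 0.25*16.0 = 4.0
Step 2: y^k = 4.0, reduced costs: (-15.0, -12.0)
  x^k = (10.0, 10.0), subgradient = b - a^T x = -84.0
  y^{k+1} = 4.0 + 0.25*-84.0 = -17.0
Dual objective at y_2 = -17.0: reduced costs (111.0, 72.0), box minimizer x = (0.0, 0.0)
g(y_2) = b*y + (c1 - a1*y)*x1 + (c2 - a2*y)*x2 = 16*(-17.0) + 111.0*0.0 + 72.0*0.0 = -272.0 + 0.0 + 0.0 = -272.0


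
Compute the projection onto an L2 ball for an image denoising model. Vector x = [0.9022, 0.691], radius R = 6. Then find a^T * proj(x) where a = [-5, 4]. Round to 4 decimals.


Step 1: Compute ||x|| (intermediates to 6 decimals).
||x|| = sqrt(0.9022^2 + 0.691^2) = 1.136418
Step 2: Project.
Since ||x|| <= R, proj = x (no scaling needed).
proj(x) = [0.9022, 0.691]
Step 3: Dot product.
a^T * proj(x) = -5*0.9022 + 4*0.691 = -1.747


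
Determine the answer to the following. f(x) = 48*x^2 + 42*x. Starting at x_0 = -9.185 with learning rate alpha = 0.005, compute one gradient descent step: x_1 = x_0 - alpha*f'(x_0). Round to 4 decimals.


We compute the gradient at x_0 and apply the update.
f'(x) = 96*x + 42
f'(-9.185) = 96*-9.185 + 42 = -839.76
x_1 = -9.185 - 0.005*-839.76 = -4.9862


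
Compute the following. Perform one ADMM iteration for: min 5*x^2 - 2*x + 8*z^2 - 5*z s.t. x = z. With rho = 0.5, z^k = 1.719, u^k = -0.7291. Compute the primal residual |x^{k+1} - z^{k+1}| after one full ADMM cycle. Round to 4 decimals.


ADMM iteration with rho = 0.5, z^k = 1.719, u^k = -0.7291
Step 1: x-update.
Minimize 5*x^2 - 2*x + (0.5/2)*(x - 1.719 - 0.7291)^2
FOC: (2*5 + 0.5)*x = 2 + 0.5*(1.719 + 0.7291)
x^{k+1} = 0.3071
Step 2: z-update.
Minimize 8*z^2 - 5*z + (0.5/2)*(0.3071 - z - 0.7291)^2
FOC: (2*8 + 0.5)*z = 5 + 0.5*(0.3071 - 0.7291)
z^{k+1} = 0.2902
Step 3: u-update.
u^{k+1} = -0.7291 + 0.3071 - 0.2902 = -0.7123
Step 4: Primal residual = |0.3071 - 0.2902| = 0.0168


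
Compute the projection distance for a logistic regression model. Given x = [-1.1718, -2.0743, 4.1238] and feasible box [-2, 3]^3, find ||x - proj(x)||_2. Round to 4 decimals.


Project each component onto [-2, 3].
clip(-1.1718) = -1.1718, clip(-2.0743) = -2.0, clip(4.1238) = 3.0
Projection = [-1.1718, -2.0, 3.0]
Squared diffs: [0.0, 0.0055, 1.2629]
Distance = sqrt(1.2684) = 1.1263


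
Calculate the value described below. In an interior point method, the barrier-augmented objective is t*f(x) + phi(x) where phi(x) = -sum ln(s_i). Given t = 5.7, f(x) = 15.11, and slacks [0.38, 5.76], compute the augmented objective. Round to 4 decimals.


Step 1: Compute log-barrier.
ln values: [-0.9676, 1.7509]
phi = -(-0.9676 + 1.7509) = -0.7834
Step 2: Compute augmented objective.
t*f(x) = 5.7*15.11 = 86.127
Total = 86.127 - 0.7834 = 85.3436


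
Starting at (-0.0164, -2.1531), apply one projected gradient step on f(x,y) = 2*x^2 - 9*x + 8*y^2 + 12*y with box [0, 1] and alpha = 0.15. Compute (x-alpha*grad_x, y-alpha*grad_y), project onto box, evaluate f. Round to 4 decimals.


Step 1: Compute gradient at (-0.0164, -2.1531).
grad_x = 2*2*-0.0164 - 9 = -9.0656
grad_y = 2*8*-2.1531 + 12 = -22.4496
Step 2: Gradient step.
x_raw = -0.0164 - 0.15*-9.0656 = 1.3434
y_raw = -2.1531 - 0.15*-22.4496 = 1.2143
Step 3: Project onto [0, 1].
x_proj = clip(1.3434) = 1.0
y_proj = clip(1.2143) = 1.0
Step 4: Evaluate f.
f(1.0, 1.0) = 13.0


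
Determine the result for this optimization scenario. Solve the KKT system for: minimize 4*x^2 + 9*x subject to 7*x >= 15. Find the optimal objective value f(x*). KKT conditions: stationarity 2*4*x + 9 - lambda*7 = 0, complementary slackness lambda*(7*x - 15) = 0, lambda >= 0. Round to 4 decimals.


Step 1: Try lambda = 0 (constraint inactive).
x_unc = -9/(2*4) = -1.125
Check: 7*-1.125 = -7.875 < 15 -- violated!
Step 2: Constraint must be active: 7*x = 15
x* = 15/7 = 2.1429 (rounded; the exact value 15/7 is used below)
lambda = (2*4*(15/7) + 9)/7 = 3.7347
Step 3: Compute optimal value.
f(x*) = 4*(15/7)^2 + 9*(15/7) = 37.6531


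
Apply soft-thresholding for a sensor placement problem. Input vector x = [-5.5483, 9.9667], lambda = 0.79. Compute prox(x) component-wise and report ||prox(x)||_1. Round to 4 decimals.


Soft-thresholding with lambda = 0.79:
prox(-5.5483) = sign(-5.5483)*max(|-5.5483| - 0.79, 0) = -4.7583
prox(9.9667) = sign(9.9667)*max(|9.9667| - 0.79, 0) = 9.1767
prox(x) = [-4.7583, 9.1767]
||prox(x)||_1 = 4.7583 + 9.1767 = 13.935


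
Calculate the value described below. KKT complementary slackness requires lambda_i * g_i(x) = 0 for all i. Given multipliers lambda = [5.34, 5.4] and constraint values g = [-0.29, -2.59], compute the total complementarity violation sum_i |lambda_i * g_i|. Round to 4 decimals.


KKT complementary slackness check:
lambda_1 * g_1 = 5.34 * -0.29 = -1.5486
lambda_2 * g_2 = 5.4 * -2.59 = -13.986
Total violation = 1.5486 + 13.986 = 15.5346


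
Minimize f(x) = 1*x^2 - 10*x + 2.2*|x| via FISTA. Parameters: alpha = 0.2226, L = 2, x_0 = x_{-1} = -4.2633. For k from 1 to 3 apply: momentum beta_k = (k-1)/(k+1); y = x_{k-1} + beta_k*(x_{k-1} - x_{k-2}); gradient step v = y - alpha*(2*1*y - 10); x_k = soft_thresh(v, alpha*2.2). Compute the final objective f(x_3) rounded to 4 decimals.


FISTA on f(x) = 1*x^2 - 10*x + 2.2*|x|
L = 2, alpha = 0.2226
Iteration 1: beta = 0.0, y = -4.2633 + 0.0*(-4.2633 + 4.2633) = -4.2633
  grad(y) = -18.5266, v = y - alpha*grad = -0.1393
  prox(v) = soft_thresh(-0.1393, 0.4897) = 0.0
Iteration 2: beta = 0.3333, y = 0.0 + 0.3333*(0.0 + 4.2633) = 1.4211
  grad(y) = -7.1578, v = y - alpha*grad = 3.0144
  prox(v) = soft_thresh(3.0144, 0.4897) = 2.5247
Iteration 3: beta = 0.5, y = 2.5247 + 0.5*(2.5247 - 0.0) = 3.7871
  grad(y) = -2.4259, v = y - alpha*grad = 4.3271
  prox(v) = soft_thresh(4.3271, 0.4897) = 3.8373
f(x_3) = 1*3.8373^2 - 10*3.8373 + 2.2*|3.8373| = -15.2061


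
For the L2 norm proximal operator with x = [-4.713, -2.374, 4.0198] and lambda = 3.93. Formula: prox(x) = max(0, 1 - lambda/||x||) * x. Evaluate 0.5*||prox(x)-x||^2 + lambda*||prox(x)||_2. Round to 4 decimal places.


Step 1: Compute ||x||.
||x|| = 6.6338
Step 2: Compute scaling factor.
scale = max(0, 1 - 3.93/6.6338) = 0.4076
Step 3: prox(x) = [-1.9209, -0.9676, 1.6384]
||prox(x)|| = 2.7038
Step 4: Proximal objective.
0.5*||prox-x||^2 = 7.7225
lambda*||prox|| = 10.6259
Total = 18.3483


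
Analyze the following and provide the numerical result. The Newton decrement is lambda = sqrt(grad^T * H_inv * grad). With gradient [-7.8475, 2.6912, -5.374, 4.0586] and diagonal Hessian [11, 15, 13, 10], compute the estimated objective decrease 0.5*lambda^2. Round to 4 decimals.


Step 1: H is diagonal, so H^(-1) * g = [-0.7134, 0.1794, -0.4134, 0.4059].
Step 2: g^T H^(-1) g = sum_i g_i^2 / H_ii
  = (-7.8475)^2/11 + (2.6912)^2/15 + (-5.374)^2/13 + (4.0586)^2/10
  = 5.5985 + 0.4828 + 2.2215 + 1.6472 = 9.9501
Step 3: Objective decrease = 0.5 * g^T H^(-1) g = 4.975


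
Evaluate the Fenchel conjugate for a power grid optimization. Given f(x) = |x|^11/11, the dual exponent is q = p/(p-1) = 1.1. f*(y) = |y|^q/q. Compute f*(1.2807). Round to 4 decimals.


The conjugate exponent q satisfies 1/p + 1/q = 1.
p = 11, so q = 11/(11 - 1) = 1.1
|y|^q = 1.2807^1.1 = 1.3128
f*(1.2807) = 1.3128 / 1.1 = 1.1934


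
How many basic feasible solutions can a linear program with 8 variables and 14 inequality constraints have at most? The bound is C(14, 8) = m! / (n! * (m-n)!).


Each vertex corresponds to some choice of n active constraints out of m, so the number of vertices is at most C(m, n) = m! / (n!(m-n)!).
m = 14, n = 8
Numerator: 14 * 13 * 12 * 11 * 10 * 9 * 8 * 7
Denominator: 8! = 40320
C(14, 8) = 3003


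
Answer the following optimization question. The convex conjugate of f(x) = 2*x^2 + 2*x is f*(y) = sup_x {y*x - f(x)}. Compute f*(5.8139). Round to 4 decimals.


f*(y) = sup_x {y*x - a*x^2 - b*x} = sup_x {(y-b)*x - a*x^2}
FOC: (y - b) - 2a*x = 0 => x* = (y - b)/(2a)
x* = (5.8139 - 2)/(2*2) = 0.9535
f*(5.8139) = (y-b)^2/(4a) = (5.8139 - 2)^2/(4*2)
= 14.5458/8 = 1.8182


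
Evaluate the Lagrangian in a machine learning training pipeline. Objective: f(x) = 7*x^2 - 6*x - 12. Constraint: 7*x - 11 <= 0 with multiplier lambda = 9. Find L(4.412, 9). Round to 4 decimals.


Step 1: Evaluate f(x).
f(4.412) = 7*4.412^2 - 6*4.412 - 12 = 97.7882
Step 2: Evaluate g(x).
g(4.412) = 7*4.412 - 11 = 19.884
Step 3: Compute Lagrangian.
L = 97.7882 + 9*19.884 = 276.7442


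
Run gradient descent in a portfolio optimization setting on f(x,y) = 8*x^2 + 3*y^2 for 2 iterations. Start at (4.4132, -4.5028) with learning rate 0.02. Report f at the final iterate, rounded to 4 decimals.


Gradient descent on f(x,y) = 8*x^2 + 3*y^2.
Starting point: (4.4132, -4.5028), alpha = 0.02
Step 1: grad_x = 2*8*4.4132 = 70.6112, grad_y = 2*3*-4.5028 = -27.0168
  x_1 = 4.4132 - 0.02*70.6112 = 3.001
  y_1 = -4.5028 - 0.02*-27.0168 = -3.9625
Step 2: grad_x = 2*8*3.001 = 48.0156, grad_y = 2*3*-3.9625 = -23.7748
  x_2 = 3.001 - 0.02*48.0156 = 2.0407
  y_2 = -3.9625 - 0.02*-23.7748 = -3.487
f(2.0407, -3.487) = 8*2.0407^2 + 3*(-3.487)^2 = 69.7913


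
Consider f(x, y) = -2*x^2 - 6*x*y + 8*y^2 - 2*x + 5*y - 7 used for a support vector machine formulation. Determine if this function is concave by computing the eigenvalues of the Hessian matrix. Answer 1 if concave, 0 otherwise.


The Hessian of f(x,y) = -2*x^2 - 6*x*y + 8*y^2 - 2*x + 5*y - 7 is:
H = [[-4, -6], [-6, 16]]
Trace = -4 + 16 = 12
Determinant = -4*16 - (-6)^2 = -100
Discriminant = (12)^2 - 4*-100 = 544.0
Eigenvalues: lambda_1 = -5.6619, lambda_2 = 17.6619
The function is not concave.

0


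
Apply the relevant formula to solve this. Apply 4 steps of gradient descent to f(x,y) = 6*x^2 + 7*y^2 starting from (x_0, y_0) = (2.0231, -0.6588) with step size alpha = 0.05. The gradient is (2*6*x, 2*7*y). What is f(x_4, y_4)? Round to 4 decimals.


Gradient descent on f(x,y) = 6*x^2 + 7*y^2.
Starting point: (2.0231, -0.6588), alpha = 0.05
Step 1: grad_x = 2*6*2.0231 = 24.2772, grad_y = 2*7*-0.6588 = -9.2232
  x_1 = 2.0231 - 0.05*24.2772 = 0.8092
  y_1 = -0.6588 - 0.05*-9.2232 = -0.1976
Step 2: grad_x = 2*6*0.8092 = 9.7109, grad_y = 2*7*-0.1976 = -2.767
  x_2 = 0.8092 - 0.05*9.7109 = 0.3237
  y_2 = -0.1976 - 0.05*-2.767 = -0.0593
Step 3: grad_x = 2*6*0.3237 = 3.8844, grad_y = 2*7*-0.0593 = -0.8301
  x_3 = 0.3237 - 0.05*3.8844 = 0.1295
  y_3 = -0.0593 - 0.05*-0.8301 = -0.0178
Step 4: grad_x = 2*6*0.1295 = 1.5537, grad_y = 2*7*-0.0178 = -0.249
  x_4 = 0.1295 - 0.05*1.5537 = 0.0518
  y_4 = -0.0178 - 0.05*-0.249 = -0.0053
f(0.0518, -0.0053) = 6*0.0518^2 + 7*(-0.0053)^2 = 0.0163


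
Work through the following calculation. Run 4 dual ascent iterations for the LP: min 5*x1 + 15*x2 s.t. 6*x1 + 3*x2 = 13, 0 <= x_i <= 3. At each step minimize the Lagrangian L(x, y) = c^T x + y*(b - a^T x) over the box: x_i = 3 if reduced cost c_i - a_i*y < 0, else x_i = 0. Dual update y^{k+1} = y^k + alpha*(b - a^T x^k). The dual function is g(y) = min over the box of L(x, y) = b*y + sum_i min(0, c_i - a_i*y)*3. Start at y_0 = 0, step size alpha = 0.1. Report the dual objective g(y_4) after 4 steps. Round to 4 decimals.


Dual ascent for LP: min 5*x1 + 15*x2, 6*x1 + 3*x2 = 13, 0 <= x_i <= 3
Step 1: y^k = 0.0, reduced costs: (5.0, 15.0)
  x^k = (0.0, 0.0), subgradient = b - a^T x = 13.0
  y^{k+1} = 0.0 + 0.1*13.0 = 1.3
Step 2: y^k = 1.3, reduced costs: (-2.8, 11.1)
  x^k = (3.0, 0.0), subgradient = b - a^T x = -5.0
  y^{k+1} = 1.3 + 0.1*-5.0 = 0.8
Step 3: y^k = 0.8, reduced costs: (0.2, 12.6)
  x^k = (0.0, 0.0), subgradient = b - a^T x = 13.0
  y^{k+1} = 0.8 + 0.1*13.0 = 2.1
Step 4: y^k = 2.1, reduced costs: (-7.6, 8.7)
  x^k = (3.0, 0.0), subgradient = b - a^T x = -5.0
  y^{k+1} = 2.1 + 0.1*-5.0 = 1.6
Dual objective at y_4 = 1.6: reduced costs (-4.6, 10.2), box minimizer x = (3.0, 0.0)
g(y_4) = b*y + (c1 - a1*y)*x1 + (c2 - a2*y)*x2 = 13*1.6 + (-4.6)*3.0 + 10.2*0.0 = 20.8 - 13.8 + 0.0 = 7.0
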